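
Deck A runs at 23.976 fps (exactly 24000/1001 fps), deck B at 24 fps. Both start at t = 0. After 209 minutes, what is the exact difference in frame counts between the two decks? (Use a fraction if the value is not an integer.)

209 min = 12540 s.
A emits 24000/1001 × 12540 = 27360000/91 frames; B emits 24 × 12540 = 300960.
Difference = 27360/91 frames (≈ 300.6593); B is ahead of A.

27360/91 frames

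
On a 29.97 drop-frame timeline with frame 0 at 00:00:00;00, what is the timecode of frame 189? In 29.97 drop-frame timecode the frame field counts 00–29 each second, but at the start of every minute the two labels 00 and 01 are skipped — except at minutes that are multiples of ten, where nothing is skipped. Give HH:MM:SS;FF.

00:00:06;09

Ten DF minutes hold 17982 frames, so frame 189 lies in block 0 (frames 0–17981) with 189 frames into that block.
The block's first minute is 1800 frames and the rest 1798 each; 189 frames reaches minute 0, so 0 × 18 + 0 × 2 = 0 labels have been skipped so far.
Adding those back, label number 189 + 0 = 189 at 30 labels/s is 6 s + 9 f = 0 h 0 min 6 s frame 9, i.e. 00:00:06;09.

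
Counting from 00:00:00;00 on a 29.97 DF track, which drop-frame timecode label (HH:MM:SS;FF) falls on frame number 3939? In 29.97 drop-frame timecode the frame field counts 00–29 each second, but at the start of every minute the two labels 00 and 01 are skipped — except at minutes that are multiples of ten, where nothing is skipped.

00:02:11;13

Each 10-minute DF block holds 10 × 60 × 30 − 9 × 2 = 17982 frames. 3939 ÷ 17982 → 0 full blocks, remainder 3939.
Within the partial block the first minute is 1800 frames and each further minute 1798, so 2 further minute boundaries passed. Total skipped labels = 18 × 0 + 2 × 2 = 4.
Non-drop label index = 3939 + 4 = 3943; at 30 labels/s that is 00:02:11:13, i.e. DF 00:02:11;13.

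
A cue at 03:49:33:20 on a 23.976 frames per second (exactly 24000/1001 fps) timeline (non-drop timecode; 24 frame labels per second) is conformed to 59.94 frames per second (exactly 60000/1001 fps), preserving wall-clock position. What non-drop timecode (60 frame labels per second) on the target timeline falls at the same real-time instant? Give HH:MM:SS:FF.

03:49:33:50

Source frame index: (3×3600 + 49×60 + 33) × 24 + 20 = 330572.
Real time: 330572 / (24000/1001) = 82725643/6000 s.
Target frame: (82725643/6000) × (60000/1001) = 826430.
At 60 labels/s: frame 826430 → 03:49:33:50.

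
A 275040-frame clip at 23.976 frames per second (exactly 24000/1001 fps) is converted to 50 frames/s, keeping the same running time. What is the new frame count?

Target frames = source frames × (target rate / source rate) = 275040 × (50)/(24000/1001) = 275040 × 1001/480 = 573573.

573573 frames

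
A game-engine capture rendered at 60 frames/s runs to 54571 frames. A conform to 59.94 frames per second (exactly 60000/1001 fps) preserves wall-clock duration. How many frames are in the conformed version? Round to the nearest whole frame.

Frames at target rate = 54571 × (60000/1001) / (60) = 4961000/91 ≈ 54516.484.
Nearest whole frame: 54516.

54516 frames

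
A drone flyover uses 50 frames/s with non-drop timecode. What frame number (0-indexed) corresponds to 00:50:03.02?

frame 150152

Total seconds to the label: (0 × 3600 + 50 × 60 + 3) = 3003.
Frame index = 3003 × 50 + 2 = 150152.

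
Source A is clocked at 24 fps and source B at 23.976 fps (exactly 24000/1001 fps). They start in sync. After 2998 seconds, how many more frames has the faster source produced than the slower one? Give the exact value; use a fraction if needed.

71952/1001 frames

A emits 24 × 2998 = 71952 frames; B emits 24000/1001 × 2998 = 71952000/1001.
Difference = 71952/1001 frames (≈ 71.8801); B is behind A.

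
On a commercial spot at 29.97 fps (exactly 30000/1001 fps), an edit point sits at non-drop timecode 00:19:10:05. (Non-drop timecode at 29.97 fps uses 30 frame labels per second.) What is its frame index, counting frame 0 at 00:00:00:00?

Total seconds to the label: (0 × 3600 + 19 × 60 + 10) = 1150.
Frame index = 1150 × 30 + 5 = 34505.

frame 34505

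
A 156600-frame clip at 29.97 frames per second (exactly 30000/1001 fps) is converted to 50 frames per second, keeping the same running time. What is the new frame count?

Target frames = source frames × (target rate / source rate) = 156600 × (50)/(30000/1001) = 156600 × 1001/600 = 261261.

261261 frames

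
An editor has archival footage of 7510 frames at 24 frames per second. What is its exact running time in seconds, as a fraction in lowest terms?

Running time = 7510 ÷ (24) = 7510 × 1/24 = 3755/12 s.

3755/12 seconds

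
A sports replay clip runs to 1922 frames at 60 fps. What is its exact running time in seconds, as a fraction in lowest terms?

Running time = 1922 ÷ (60) = 1922 × 1/60 = 961/30 s.

961/30 seconds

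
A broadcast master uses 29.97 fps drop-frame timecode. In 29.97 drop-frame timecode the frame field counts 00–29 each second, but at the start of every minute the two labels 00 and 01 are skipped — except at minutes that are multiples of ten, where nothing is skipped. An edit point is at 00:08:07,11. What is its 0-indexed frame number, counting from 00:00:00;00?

14605

Complete 10-minute blocks: 0, each 17982 frames → 0.
Remaining 8 whole minutes in the current block: 1800 + 7 × 1798 = 14386 frames.
Within the current minute: 7 × 30 + 11 − 2 = 219 (labels ;00/;01 skipped at this minute). Total = 0 + 14386 + 219 = 14605.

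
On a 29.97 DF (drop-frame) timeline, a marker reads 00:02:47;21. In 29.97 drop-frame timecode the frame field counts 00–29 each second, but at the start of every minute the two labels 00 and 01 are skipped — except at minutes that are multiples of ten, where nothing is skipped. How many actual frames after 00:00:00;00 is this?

5027

As if non-drop at 30 labels/s: (0 × 3600 + 2 × 60 + 47) × 30 + 21 = 5031.
Minute boundaries passed: 2; those not divisible by 10: 2 − 0 = 2; dropped labels = 2 × 2 = 4.
Actual frame index = 5031 − 4 = 5027.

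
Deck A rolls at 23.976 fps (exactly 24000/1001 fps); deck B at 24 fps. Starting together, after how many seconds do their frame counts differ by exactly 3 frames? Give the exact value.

The gap grows by |24 − 24000/1001| = 24/1001 frames per second.
Time for a 3-frame gap: 3 ÷ (24/1001) = 125.125 s.

125.125 seconds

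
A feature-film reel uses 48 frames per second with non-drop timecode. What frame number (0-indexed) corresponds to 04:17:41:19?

Total seconds to the label: (4 × 3600 + 17 × 60 + 41) = 15461.
Frame index = 15461 × 48 + 19 = 742147.

742147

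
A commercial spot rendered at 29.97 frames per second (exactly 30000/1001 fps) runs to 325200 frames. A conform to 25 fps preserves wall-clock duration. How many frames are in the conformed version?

Target frames = source frames × (target rate / source rate) = 325200 × (25)/(30000/1001) = 325200 × 1001/1200 = 271271.

271271 frames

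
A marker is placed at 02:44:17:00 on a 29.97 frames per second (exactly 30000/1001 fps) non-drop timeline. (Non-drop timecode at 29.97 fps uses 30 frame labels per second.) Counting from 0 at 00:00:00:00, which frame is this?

295710

Total seconds to the label: (2 × 3600 + 44 × 60 + 17) = 9857.
Frame index = 9857 × 30 + 0 = 295710.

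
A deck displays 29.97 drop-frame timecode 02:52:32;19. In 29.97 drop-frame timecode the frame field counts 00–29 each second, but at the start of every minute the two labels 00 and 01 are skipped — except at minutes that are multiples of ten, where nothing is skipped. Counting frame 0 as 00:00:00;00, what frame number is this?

As if non-drop at 30 labels/s: (2 × 3600 + 52 × 60 + 32) × 30 + 19 = 310579.
Minute boundaries passed: 172; those not divisible by 10: 172 − 17 = 155; dropped labels = 2 × 155 = 310.
Actual frame index = 310579 − 310 = 310269.

310269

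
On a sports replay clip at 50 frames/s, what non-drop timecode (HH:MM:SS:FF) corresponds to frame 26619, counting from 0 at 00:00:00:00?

00:08:52:19

26619 ÷ 50 = 532 full seconds, remainder 19 frames.
532 s = 0 h 8 min 52 s.
Timecode: 00:08:52:19.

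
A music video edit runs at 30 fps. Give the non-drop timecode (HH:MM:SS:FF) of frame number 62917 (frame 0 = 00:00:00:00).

62917 ÷ 30 = 2097 full seconds, remainder 7 frames.
2097 s = 0 h 34 min 57 s.
Timecode: 00:34:57:07.

00:34:57:07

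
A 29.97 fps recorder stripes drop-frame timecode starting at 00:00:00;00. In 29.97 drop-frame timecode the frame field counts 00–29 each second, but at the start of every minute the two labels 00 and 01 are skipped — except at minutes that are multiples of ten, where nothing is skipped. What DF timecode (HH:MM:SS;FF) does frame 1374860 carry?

Ten DF minutes hold 17982 frames, so frame 1374860 lies in block 76 (frames 1366632–1384613) with 8228 frames into that block.
The block's first minute is 1800 frames and the rest 1798 each; 8228 frames reaches minute 4, so 76 × 18 + 4 × 2 = 1376 labels have been skipped so far.
Adding those back, label number 1374860 + 1376 = 1376236 at 30 labels/s is 45874 s + 16 f = 12 h 44 min 34 s frame 16, i.e. 12:44:34;16.

12:44:34;16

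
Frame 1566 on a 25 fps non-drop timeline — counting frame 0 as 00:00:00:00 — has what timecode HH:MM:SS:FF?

1566 ÷ 25 = 62 full seconds, remainder 16 frames.
62 s = 0 h 1 min 2 s.
Timecode: 00:01:02:16.

00:01:02:16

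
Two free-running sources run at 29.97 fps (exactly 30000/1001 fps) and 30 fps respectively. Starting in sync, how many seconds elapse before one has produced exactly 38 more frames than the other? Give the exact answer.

The gap grows by |30 − 30000/1001| = 30/1001 frames per second.
Time for a 38-frame gap: 38 ÷ (30/1001) = 19019/15 s.

19019/15 seconds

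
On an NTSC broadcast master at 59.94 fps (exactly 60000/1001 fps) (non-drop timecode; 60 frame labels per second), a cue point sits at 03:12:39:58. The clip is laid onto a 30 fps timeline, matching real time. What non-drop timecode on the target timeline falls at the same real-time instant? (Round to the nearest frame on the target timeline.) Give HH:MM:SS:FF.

03:12:51:16

Source frame index: (3×3600 + 12×60 + 39) × 60 + 58 = 693598.
Real time: 693598 / (60000/1001) = 347145799/30000 s.
Target frame: (347145799/30000) × (30) = 347145799/1000 ≈ 347145.799 → 347146.
At 30 labels/s: frame 347146 → 03:12:51:16.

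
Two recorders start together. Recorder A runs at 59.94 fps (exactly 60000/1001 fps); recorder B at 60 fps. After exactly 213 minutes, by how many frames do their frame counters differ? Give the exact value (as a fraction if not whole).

766800/1001 frames

213 min = 12780 s.
A emits 60000/1001 × 12780 = 766800000/1001 frames; B emits 60 × 12780 = 766800.
Difference = 766800/1001 frames (≈ 766.0340); B is ahead of A.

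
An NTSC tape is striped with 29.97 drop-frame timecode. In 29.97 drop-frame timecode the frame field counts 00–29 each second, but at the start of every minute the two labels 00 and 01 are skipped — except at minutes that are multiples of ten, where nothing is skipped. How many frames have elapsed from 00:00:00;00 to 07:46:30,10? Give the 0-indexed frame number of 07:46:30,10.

838870

As if non-drop at 30 labels/s: (7 × 3600 + 46 × 60 + 30) × 30 + 10 = 839710.
Minute boundaries passed: 466; those not divisible by 10: 466 − 46 = 420; dropped labels = 2 × 420 = 840.
Actual frame index = 839710 − 840 = 838870.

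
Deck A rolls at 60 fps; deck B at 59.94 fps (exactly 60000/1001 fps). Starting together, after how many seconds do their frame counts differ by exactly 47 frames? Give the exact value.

The gap grows by |60000/1001 − 60| = 60/1001 frames per second.
Time for a 47-frame gap: 47 ÷ (60/1001) = 47047/60 s.

47047/60 seconds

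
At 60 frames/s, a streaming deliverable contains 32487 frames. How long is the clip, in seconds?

Running time = 32487 / (60) = 541.45 s.

541.45 seconds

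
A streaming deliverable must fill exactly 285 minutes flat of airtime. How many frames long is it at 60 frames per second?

1026000 frames

285 min = 17100 s.
Frames = 17100 × 60 = 1026000.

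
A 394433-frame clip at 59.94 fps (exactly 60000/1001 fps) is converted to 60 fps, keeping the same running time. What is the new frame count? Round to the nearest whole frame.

394827 frames

Frames at target rate = 394433 × (60) / (60000/1001) = 394827433/1000 ≈ 394827.433.
Nearest whole frame: 394827.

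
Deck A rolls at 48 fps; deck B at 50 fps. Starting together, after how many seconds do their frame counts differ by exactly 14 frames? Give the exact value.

7 seconds

The gap grows by |50 − 48| = 2 frames per second.
Time for a 14-frame gap: 14 ÷ (2) = 7 s.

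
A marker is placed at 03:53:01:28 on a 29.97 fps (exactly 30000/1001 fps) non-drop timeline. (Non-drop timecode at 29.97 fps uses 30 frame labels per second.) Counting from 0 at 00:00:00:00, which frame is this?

Total seconds to the label: (3 × 3600 + 53 × 60 + 1) = 13981.
Frame index = 13981 × 30 + 28 = 419458.

419458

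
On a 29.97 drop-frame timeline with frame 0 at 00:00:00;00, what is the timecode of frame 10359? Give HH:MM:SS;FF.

00:05:45;19

Ten DF minutes hold 17982 frames, so frame 10359 lies in block 0 (frames 0–17981) with 10359 frames into that block.
The block's first minute is 1800 frames and the rest 1798 each; 10359 frames reaches minute 5, so 0 × 18 + 5 × 2 = 10 labels have been skipped so far.
Adding those back, label number 10359 + 10 = 10369 at 30 labels/s is 345 s + 19 f = 0 h 5 min 45 s frame 19, i.e. 00:05:45;19.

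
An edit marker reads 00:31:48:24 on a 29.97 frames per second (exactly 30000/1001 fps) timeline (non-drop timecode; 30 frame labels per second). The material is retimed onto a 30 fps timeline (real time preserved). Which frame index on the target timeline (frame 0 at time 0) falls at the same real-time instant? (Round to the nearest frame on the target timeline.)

Source frame index: (0×3600 + 31×60 + 48) × 30 + 24 = 57264.
Real time: 57264 / (30000/1001) = 1194193/625 s.
Target frame: (1194193/625) × (30) = 7165158/125 ≈ 57321.264 → 57321.

frame 57321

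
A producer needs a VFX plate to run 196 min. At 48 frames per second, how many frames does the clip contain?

196 min = 11760 s.
Frames = 11760 × 48 = 564480.

564480 frames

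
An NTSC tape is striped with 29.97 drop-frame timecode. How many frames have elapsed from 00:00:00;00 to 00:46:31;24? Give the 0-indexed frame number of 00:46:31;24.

As if non-drop at 30 labels/s: (0 × 3600 + 46 × 60 + 31) × 30 + 24 = 83754.
Minute boundaries passed: 46; those not divisible by 10: 46 − 4 = 42; dropped labels = 2 × 42 = 84.
Actual frame index = 83754 − 84 = 83670.

83670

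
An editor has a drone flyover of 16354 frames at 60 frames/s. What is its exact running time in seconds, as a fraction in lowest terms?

Running time = 16354 ÷ (60) = 16354 × 1/60 = 8177/30 s.

8177/30 seconds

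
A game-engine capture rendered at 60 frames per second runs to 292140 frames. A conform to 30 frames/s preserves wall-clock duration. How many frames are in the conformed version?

Target frames = source frames × (target rate / source rate) = 292140 × (30)/(60) = 292140 × 1/2 = 146070.

146070 frames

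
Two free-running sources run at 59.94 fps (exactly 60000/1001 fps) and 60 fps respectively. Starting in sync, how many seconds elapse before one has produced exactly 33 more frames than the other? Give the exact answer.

550.55 seconds

The gap grows by |60 − 60000/1001| = 60/1001 frames per second.
Time for a 33-frame gap: 33 ÷ (60/1001) = 550.55 s.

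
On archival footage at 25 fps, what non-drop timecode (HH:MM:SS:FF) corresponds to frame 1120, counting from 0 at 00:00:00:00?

00:00:44:20

1120 ÷ 25 = 44 full seconds, remainder 20 frames.
44 s = 0 h 0 min 44 s.
Timecode: 00:00:44:20.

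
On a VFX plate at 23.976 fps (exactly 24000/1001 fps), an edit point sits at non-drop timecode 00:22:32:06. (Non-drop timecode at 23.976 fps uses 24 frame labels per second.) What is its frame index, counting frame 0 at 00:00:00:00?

Total seconds to the label: (0 × 3600 + 22 × 60 + 32) = 1352.
Frame index = 1352 × 24 + 6 = 32454.

frame 32454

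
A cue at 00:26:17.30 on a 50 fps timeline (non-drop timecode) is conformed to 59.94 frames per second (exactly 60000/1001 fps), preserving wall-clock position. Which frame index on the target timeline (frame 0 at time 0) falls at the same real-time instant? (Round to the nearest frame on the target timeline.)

Source frame index: (0×3600 + 26×60 + 17) × 50 + 30 = 78880.
Real time: 78880 / (50) = 7888/5 s.
Target frame: (7888/5) × (60000/1001) = 94656000/1001 ≈ 94561.439 → 94561.

frame 94561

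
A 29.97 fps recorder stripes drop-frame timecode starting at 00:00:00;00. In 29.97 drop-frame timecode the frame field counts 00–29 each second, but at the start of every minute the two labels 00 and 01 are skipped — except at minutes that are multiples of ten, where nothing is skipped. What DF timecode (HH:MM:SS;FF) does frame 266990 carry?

Each 10-minute DF block holds 10 × 60 × 30 − 9 × 2 = 17982 frames. 266990 ÷ 17982 → 14 full blocks, remainder 15242.
Within the partial block the first minute is 1800 frames and each further minute 1798, so 8 further minute boundaries passed. Total skipped labels = 18 × 14 + 2 × 8 = 268.
Non-drop label index = 266990 + 268 = 267258; at 30 labels/s that is 02:28:28:18, i.e. DF 02:28:28;18.

02:28:28;18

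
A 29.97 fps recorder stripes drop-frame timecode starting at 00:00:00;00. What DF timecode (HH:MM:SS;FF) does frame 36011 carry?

Ten DF minutes hold 17982 frames, so frame 36011 lies in block 2 (frames 35964–53945) with 47 frames into that block.
The block's first minute is 1800 frames and the rest 1798 each; 47 frames reaches minute 0, so 2 × 18 + 0 × 2 = 36 labels have been skipped so far.
Adding those back, label number 36011 + 36 = 36047 at 30 labels/s is 1201 s + 17 f = 0 h 20 min 1 s frame 17, i.e. 00:20:01;17.

00:20:01;17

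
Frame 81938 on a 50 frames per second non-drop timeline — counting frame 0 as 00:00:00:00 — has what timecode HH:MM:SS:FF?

81938 ÷ 50 = 1638 full seconds, remainder 38 frames.
1638 s = 0 h 27 min 18 s.
Timecode: 00:27:18:38.

00:27:18:38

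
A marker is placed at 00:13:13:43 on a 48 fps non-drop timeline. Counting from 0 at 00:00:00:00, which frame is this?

38107

Total seconds to the label: (0 × 3600 + 13 × 60 + 13) = 793.
Frame index = 793 × 48 + 43 = 38107.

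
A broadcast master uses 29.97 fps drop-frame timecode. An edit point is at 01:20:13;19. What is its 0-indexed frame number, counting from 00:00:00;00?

144265

Complete 10-minute blocks: 8, each 17982 frames → 143856.
Remaining 0 whole minutes in the current block: 0 frames.
Within the current minute: 13 × 30 + 19 = 409. Total = 143856 + 0 + 409 = 144265.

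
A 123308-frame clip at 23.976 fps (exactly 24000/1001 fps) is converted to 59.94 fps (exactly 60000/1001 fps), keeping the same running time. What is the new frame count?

Target frames = source frames × (target rate / source rate) = 123308 × (60000/1001)/(24000/1001) = 123308 × 5/2 = 308270.

308270 frames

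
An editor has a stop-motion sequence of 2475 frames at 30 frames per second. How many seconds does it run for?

82.5 seconds

Running time = 2475 / (30) = 82.5 s.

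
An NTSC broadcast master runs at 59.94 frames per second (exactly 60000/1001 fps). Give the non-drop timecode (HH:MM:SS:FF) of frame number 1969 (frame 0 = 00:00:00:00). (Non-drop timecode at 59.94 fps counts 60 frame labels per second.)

1969 ÷ 60 = 32 full seconds, remainder 49 frames.
32 s = 0 h 0 min 32 s.
Timecode: 00:00:32:49.

00:00:32:49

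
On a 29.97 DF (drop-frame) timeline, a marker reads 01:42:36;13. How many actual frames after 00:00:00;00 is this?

As if non-drop at 30 labels/s: (1 × 3600 + 42 × 60 + 36) × 30 + 13 = 184693.
Minute boundaries passed: 102; those not divisible by 10: 102 − 10 = 92; dropped labels = 2 × 92 = 184.
Actual frame index = 184693 − 184 = 184509.

184509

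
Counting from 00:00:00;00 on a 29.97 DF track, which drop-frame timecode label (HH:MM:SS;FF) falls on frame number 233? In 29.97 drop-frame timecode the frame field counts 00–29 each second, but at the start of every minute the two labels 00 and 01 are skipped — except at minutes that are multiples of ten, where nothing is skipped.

Each 10-minute DF block holds 10 × 60 × 30 − 9 × 2 = 17982 frames. 233 ÷ 17982 → 0 full blocks, remainder 233.
Within the partial block the first minute is 1800 frames and each further minute 1798, so 0 further minute boundaries passed. Total skipped labels = 18 × 0 + 2 × 0 = 0.
Non-drop label index = 233 + 0 = 233; at 30 labels/s that is 00:00:07:23, i.e. DF 00:00:07;23.

00:00:07;23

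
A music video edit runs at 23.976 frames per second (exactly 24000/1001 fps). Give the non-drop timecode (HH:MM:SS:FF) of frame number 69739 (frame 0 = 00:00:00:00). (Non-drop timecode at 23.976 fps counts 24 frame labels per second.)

00:48:25:19

69739 ÷ 24 = 2905 full seconds, remainder 19 frames.
2905 s = 0 h 48 min 25 s.
Timecode: 00:48:25:19.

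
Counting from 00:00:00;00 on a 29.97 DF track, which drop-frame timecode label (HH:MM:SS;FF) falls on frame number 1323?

00:00:44;03

Each 10-minute DF block holds 10 × 60 × 30 − 9 × 2 = 17982 frames. 1323 ÷ 17982 → 0 full blocks, remainder 1323.
Within the partial block the first minute is 1800 frames and each further minute 1798, so 0 further minute boundaries passed. Total skipped labels = 18 × 0 + 2 × 0 = 0.
Non-drop label index = 1323 + 0 = 1323; at 30 labels/s that is 00:00:44:03, i.e. DF 00:00:44;03.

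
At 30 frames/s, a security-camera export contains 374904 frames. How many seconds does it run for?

Running time = 374904 / (30) = 12496.8 s.

12496.8 seconds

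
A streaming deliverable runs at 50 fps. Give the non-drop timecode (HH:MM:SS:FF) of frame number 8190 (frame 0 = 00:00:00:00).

8190 ÷ 50 = 163 full seconds, remainder 40 frames.
163 s = 0 h 2 min 43 s.
Timecode: 00:02:43:40.

00:02:43:40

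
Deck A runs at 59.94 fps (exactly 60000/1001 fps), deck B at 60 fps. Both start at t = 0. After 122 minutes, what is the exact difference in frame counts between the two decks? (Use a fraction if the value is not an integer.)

439200/1001 frames

122 min = 7320 s.
A emits 60000/1001 × 7320 = 439200000/1001 frames; B emits 60 × 7320 = 439200.
Difference = 439200/1001 frames (≈ 438.7612); B is ahead of A.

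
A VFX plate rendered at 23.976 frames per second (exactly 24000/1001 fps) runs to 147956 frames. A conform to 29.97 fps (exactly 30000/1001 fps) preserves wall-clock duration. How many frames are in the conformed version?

Frames at target rate = 147956 × (30000/1001) / (24000/1001) = 184945.

184945 frames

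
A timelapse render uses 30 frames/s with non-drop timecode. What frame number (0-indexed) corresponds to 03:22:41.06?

frame 364836

Total seconds to the label: (3 × 3600 + 22 × 60 + 41) = 12161.
Frame index = 12161 × 30 + 6 = 364836.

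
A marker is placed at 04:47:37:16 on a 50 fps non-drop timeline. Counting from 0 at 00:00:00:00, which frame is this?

862866

Total seconds to the label: (4 × 3600 + 47 × 60 + 37) = 17257.
Frame index = 17257 × 50 + 16 = 862866.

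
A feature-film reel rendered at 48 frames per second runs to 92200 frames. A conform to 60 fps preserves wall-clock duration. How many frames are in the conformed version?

115250 frames

Target frames = source frames × (target rate / source rate) = 92200 × (60)/(48) = 92200 × 5/4 = 115250.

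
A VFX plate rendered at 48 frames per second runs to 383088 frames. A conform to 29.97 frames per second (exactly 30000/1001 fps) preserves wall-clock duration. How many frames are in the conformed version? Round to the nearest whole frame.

Frames at target rate = 383088 × (30000/1001) / (48) = 239430000/1001 ≈ 239190.809.
Nearest whole frame: 239191.

239191 frames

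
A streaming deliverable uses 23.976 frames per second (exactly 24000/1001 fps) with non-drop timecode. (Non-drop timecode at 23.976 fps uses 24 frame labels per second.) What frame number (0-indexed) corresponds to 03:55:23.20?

338972

Total seconds to the label: (3 × 3600 + 55 × 60 + 23) = 14123.
Frame index = 14123 × 24 + 20 = 338972.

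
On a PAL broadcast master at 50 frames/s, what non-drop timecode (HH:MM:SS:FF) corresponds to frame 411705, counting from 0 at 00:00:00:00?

02:17:14:05

411705 ÷ 50 = 8234 full seconds, remainder 5 frames.
8234 s = 2 h 17 min 14 s.
Timecode: 02:17:14:05.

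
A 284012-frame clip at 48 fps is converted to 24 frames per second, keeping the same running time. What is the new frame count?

Frames at target rate = 284012 × (24) / (48) = 142006.

142006 frames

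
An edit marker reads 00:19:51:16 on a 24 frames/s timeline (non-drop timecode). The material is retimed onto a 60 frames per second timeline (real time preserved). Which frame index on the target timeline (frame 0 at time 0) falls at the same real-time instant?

Source frame index: (0×3600 + 19×60 + 51) × 24 + 16 = 28600.
Real time: 28600 / (24) = 3575/3 s.
Target frame: (3575/3) × (60) = 71500.

frame 71500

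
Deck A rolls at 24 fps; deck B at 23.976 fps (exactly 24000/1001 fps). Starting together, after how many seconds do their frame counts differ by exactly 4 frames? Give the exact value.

The gap grows by |24000/1001 − 24| = 24/1001 frames per second.
Time for a 4-frame gap: 4 ÷ (24/1001) = 1001/6 s.

1001/6 seconds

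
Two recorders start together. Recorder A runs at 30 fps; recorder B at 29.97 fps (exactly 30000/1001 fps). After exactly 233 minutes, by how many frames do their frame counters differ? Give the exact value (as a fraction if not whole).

419400/1001 frames

233 min = 13980 s.
A emits 30 × 13980 = 419400 frames; B emits 30000/1001 × 13980 = 419400000/1001.
Difference = 419400/1001 frames (≈ 418.9810); B is behind A.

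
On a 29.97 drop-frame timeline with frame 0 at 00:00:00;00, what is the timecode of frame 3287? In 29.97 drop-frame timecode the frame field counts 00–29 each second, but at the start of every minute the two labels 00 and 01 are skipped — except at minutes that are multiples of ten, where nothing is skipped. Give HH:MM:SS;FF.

Ten DF minutes hold 17982 frames, so frame 3287 lies in block 0 (frames 0–17981) with 3287 frames into that block.
The block's first minute is 1800 frames and the rest 1798 each; 3287 frames reaches minute 1, so 0 × 18 + 1 × 2 = 2 labels have been skipped so far.
Adding those back, label number 3287 + 2 = 3289 at 30 labels/s is 109 s + 19 f = 0 h 1 min 49 s frame 19, i.e. 00:01:49;19.

00:01:49;19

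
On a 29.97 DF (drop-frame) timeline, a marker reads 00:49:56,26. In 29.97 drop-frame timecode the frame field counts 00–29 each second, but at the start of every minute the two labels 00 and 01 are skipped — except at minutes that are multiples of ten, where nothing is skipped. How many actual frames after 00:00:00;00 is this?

89816

Complete 10-minute blocks: 4, each 17982 frames → 71928.
Remaining 9 whole minutes in the current block: 1800 + 8 × 1798 = 16184 frames.
Within the current minute: 56 × 30 + 26 − 2 = 1704 (labels ;00/;01 skipped at this minute). Total = 71928 + 16184 + 1704 = 89816.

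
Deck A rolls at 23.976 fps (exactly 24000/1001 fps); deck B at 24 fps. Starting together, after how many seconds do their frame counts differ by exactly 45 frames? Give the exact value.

The gap grows by |24 − 24000/1001| = 24/1001 frames per second.
Time for a 45-frame gap: 45 ÷ (24/1001) = 1876.875 s.

1876.875 seconds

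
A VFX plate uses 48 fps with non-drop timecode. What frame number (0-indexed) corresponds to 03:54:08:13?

674317

Total seconds to the label: (3 × 3600 + 54 × 60 + 8) = 14048.
Frame index = 14048 × 48 + 13 = 674317.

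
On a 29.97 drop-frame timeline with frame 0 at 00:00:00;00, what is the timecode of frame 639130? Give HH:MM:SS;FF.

05:55:25;20

Ten DF minutes hold 17982 frames, so frame 639130 lies in block 35 (frames 629370–647351) with 9760 frames into that block.
The block's first minute is 1800 frames and the rest 1798 each; 9760 frames reaches minute 5, so 35 × 18 + 5 × 2 = 640 labels have been skipped so far.
Adding those back, label number 639130 + 640 = 639770 at 30 labels/s is 21325 s + 20 f = 5 h 55 min 25 s frame 20, i.e. 05:55:25;20.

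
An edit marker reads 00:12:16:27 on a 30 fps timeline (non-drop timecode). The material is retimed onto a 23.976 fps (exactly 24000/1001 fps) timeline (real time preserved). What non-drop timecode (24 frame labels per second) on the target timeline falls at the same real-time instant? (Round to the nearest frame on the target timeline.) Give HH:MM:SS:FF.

Source frame index: (0×3600 + 12×60 + 16) × 30 + 27 = 22107.
Real time: 22107 / (30) = 7369/10 s.
Target frame: (7369/10) × (24000/1001) = 17685600/1001 ≈ 17667.932 → 17668.
At 24 labels/s: frame 17668 → 00:12:16:04.

00:12:16:04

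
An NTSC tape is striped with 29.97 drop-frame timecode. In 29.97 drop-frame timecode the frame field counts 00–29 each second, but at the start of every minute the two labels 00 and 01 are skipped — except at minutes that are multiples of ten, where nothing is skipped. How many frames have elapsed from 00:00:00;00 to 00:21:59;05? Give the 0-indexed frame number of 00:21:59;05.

Complete 10-minute blocks: 2, each 17982 frames → 35964.
Remaining 1 whole minute in the current block: 1800 + 0 × 1798 = 1800 frames.
Within the current minute: 59 × 30 + 5 − 2 = 1773 (labels ;00/;01 skipped at this minute). Total = 35964 + 1800 + 1773 = 39537.

39537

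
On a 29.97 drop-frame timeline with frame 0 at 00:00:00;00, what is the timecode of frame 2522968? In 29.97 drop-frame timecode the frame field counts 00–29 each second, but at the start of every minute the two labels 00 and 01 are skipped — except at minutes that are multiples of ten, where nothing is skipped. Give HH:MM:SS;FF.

23:23:03;04

Ten DF minutes hold 17982 frames, so frame 2522968 lies in block 140 (frames 2517480–2535461) with 5488 frames into that block.
The block's first minute is 1800 frames and the rest 1798 each; 5488 frames reaches minute 3, so 140 × 18 + 3 × 2 = 2526 labels have been skipped so far.
Adding those back, label number 2522968 + 2526 = 2525494 at 30 labels/s is 84183 s + 4 f = 23 h 23 min 3 s frame 4, i.e. 23:23:03;04.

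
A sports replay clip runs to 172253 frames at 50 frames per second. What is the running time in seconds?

Running time = 172253 / (50) = 3445.06 s.

3445.06 seconds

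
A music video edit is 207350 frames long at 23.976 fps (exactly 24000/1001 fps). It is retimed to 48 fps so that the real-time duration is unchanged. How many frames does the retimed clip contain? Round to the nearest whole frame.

415115 frames

Frames at target rate = 207350 × (48) / (24000/1001) = 4151147/10 ≈ 415114.700.
Nearest whole frame: 415115.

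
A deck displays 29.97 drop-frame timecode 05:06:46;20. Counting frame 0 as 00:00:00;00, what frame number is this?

551648

Complete 10-minute blocks: 30, each 17982 frames → 539460.
Remaining 6 whole minutes in the current block: 1800 + 5 × 1798 = 10790 frames.
Within the current minute: 46 × 30 + 20 − 2 = 1398 (labels ;00/;01 skipped at this minute). Total = 539460 + 10790 + 1398 = 551648.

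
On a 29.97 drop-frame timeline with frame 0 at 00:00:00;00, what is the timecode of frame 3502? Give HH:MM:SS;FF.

Ten DF minutes hold 17982 frames, so frame 3502 lies in block 0 (frames 0–17981) with 3502 frames into that block.
The block's first minute is 1800 frames and the rest 1798 each; 3502 frames reaches minute 1, so 0 × 18 + 1 × 2 = 2 labels have been skipped so far.
Adding those back, label number 3502 + 2 = 3504 at 30 labels/s is 116 s + 24 f = 0 h 1 min 56 s frame 24, i.e. 00:01:56;24.

00:01:56;24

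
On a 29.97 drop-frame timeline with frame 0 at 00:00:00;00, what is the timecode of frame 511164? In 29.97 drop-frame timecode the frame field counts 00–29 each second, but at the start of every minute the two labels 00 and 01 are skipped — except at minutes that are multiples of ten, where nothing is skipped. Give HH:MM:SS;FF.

Ten DF minutes hold 17982 frames, so frame 511164 lies in block 28 (frames 503496–521477) with 7668 frames into that block.
The block's first minute is 1800 frames and the rest 1798 each; 7668 frames reaches minute 4, so 28 × 18 + 4 × 2 = 512 labels have been skipped so far.
Adding those back, label number 511164 + 512 = 511676 at 30 labels/s is 17055 s + 26 f = 4 h 44 min 15 s frame 26, i.e. 04:44:15;26.

04:44:15;26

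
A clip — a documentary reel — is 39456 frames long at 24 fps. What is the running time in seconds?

Running time = 39456 / (24) = 1644 s.

1644 seconds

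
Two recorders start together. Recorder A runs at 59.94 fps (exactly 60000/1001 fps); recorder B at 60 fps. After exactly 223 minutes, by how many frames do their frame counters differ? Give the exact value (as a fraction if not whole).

223 min = 13380 s.
A emits 60000/1001 × 13380 = 802800000/1001 frames; B emits 60 × 13380 = 802800.
Difference = 802800/1001 frames (≈ 801.9980); B is ahead of A.

802800/1001 frames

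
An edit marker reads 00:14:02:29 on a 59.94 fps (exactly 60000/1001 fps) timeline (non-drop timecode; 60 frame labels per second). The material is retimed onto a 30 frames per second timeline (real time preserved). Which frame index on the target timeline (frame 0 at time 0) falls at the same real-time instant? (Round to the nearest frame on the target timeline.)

frame 25300

Source frame index: (0×3600 + 14×60 + 2) × 60 + 29 = 50549.
Real time: 50549 / (60000/1001) = 50599549/60000 s.
Target frame: (50599549/60000) × (30) = 50599549/2000 ≈ 25299.774 → 25300.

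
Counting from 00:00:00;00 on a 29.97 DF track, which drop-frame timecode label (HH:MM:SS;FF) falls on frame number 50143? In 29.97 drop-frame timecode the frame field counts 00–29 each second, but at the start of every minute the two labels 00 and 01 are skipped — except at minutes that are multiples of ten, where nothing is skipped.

Each 10-minute DF block holds 10 × 60 × 30 − 9 × 2 = 17982 frames. 50143 ÷ 17982 → 2 full blocks, remainder 14179.
Within the partial block the first minute is 1800 frames and each further minute 1798, so 7 further minute boundaries passed. Total skipped labels = 18 × 2 + 2 × 7 = 50.
Non-drop label index = 50143 + 50 = 50193; at 30 labels/s that is 00:27:53:03, i.e. DF 00:27:53;03.

00:27:53;03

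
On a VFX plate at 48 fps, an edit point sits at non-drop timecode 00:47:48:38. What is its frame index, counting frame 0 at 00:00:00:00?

Total seconds to the label: (0 × 3600 + 47 × 60 + 48) = 2868.
Frame index = 2868 × 48 + 38 = 137702.

137702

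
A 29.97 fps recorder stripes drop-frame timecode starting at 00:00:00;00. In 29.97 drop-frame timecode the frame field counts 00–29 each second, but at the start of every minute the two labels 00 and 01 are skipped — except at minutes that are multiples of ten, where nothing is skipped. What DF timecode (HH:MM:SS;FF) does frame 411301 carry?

03:48:43;23

Ten DF minutes hold 17982 frames, so frame 411301 lies in block 22 (frames 395604–413585) with 15697 frames into that block.
The block's first minute is 1800 frames and the rest 1798 each; 15697 frames reaches minute 8, so 22 × 18 + 8 × 2 = 412 labels have been skipped so far.
Adding those back, label number 411301 + 412 = 411713 at 30 labels/s is 13723 s + 23 f = 3 h 48 min 43 s frame 23, i.e. 03:48:43;23.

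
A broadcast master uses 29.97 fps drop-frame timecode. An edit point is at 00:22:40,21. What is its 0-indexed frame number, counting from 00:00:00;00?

As if non-drop at 30 labels/s: (0 × 3600 + 22 × 60 + 40) × 30 + 21 = 40821.
Minute boundaries passed: 22; those not divisible by 10: 22 − 2 = 20; dropped labels = 2 × 20 = 40.
Actual frame index = 40821 − 40 = 40781.

40781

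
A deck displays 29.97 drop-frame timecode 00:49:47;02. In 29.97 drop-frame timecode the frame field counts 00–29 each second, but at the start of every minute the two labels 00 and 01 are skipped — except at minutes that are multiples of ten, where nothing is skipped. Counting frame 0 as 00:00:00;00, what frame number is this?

As if non-drop at 30 labels/s: (0 × 3600 + 49 × 60 + 47) × 30 + 2 = 89612.
Minute boundaries passed: 49; those not divisible by 10: 49 − 4 = 45; dropped labels = 2 × 45 = 90.
Actual frame index = 89612 − 90 = 89522.

89522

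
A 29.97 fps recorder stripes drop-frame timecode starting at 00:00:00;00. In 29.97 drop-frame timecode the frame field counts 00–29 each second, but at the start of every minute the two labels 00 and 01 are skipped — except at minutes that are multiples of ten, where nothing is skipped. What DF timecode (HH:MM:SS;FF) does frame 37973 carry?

Ten DF minutes hold 17982 frames, so frame 37973 lies in block 2 (frames 35964–53945) with 2009 frames into that block.
The block's first minute is 1800 frames and the rest 1798 each; 2009 frames reaches minute 1, so 2 × 18 + 1 × 2 = 38 labels have been skipped so far.
Adding those back, label number 37973 + 38 = 38011 at 30 labels/s is 1267 s + 1 f = 0 h 21 min 7 s frame 1, i.e. 00:21:07;01.

00:21:07;01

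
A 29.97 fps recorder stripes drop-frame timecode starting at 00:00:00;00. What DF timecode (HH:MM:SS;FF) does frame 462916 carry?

04:17:26;00

Each 10-minute DF block holds 10 × 60 × 30 − 9 × 2 = 17982 frames. 462916 ÷ 17982 → 25 full blocks, remainder 13366.
Within the partial block the first minute is 1800 frames and each further minute 1798, so 7 further minute boundaries passed. Total skipped labels = 18 × 25 + 2 × 7 = 464.
Non-drop label index = 462916 + 464 = 463380; at 30 labels/s that is 04:17:26:00, i.e. DF 04:17:26;00.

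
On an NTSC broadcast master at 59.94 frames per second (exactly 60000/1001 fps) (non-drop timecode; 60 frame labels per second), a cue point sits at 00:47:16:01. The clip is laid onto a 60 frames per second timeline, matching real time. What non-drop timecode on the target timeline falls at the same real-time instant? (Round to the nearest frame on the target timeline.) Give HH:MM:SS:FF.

Source frame index: (0×3600 + 47×60 + 16) × 60 + 1 = 170161.
Real time: 170161 / (60000/1001) = 170331161/60000 s.
Target frame: (170331161/60000) × (60) = 170331161/1000 ≈ 170331.161 → 170331.
At 60 labels/s: frame 170331 → 00:47:18:51.

00:47:18:51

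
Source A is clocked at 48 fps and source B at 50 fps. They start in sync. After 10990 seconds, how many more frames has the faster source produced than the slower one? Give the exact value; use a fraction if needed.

A emits 48 × 10990 = 527520 frames; B emits 50 × 10990 = 549500.
Difference = 21980 frames; B is ahead of A.

21980 frames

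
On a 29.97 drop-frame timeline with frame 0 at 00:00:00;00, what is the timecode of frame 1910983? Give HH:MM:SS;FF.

Ten DF minutes hold 17982 frames, so frame 1910983 lies in block 106 (frames 1906092–1924073) with 4891 frames into that block.
The block's first minute is 1800 frames and the rest 1798 each; 4891 frames reaches minute 2, so 106 × 18 + 2 × 2 = 1912 labels have been skipped so far.
Adding those back, label number 1910983 + 1912 = 1912895 at 30 labels/s is 63763 s + 5 f = 17 h 42 min 43 s frame 5, i.e. 17:42:43;05.

17:42:43;05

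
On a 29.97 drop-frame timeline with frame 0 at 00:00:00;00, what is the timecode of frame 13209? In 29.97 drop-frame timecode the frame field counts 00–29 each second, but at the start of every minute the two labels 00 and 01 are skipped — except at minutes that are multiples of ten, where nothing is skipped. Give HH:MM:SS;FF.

00:07:20;23

Each 10-minute DF block holds 10 × 60 × 30 − 9 × 2 = 17982 frames. 13209 ÷ 17982 → 0 full blocks, remainder 13209.
Within the partial block the first minute is 1800 frames and each further minute 1798, so 7 further minute boundaries passed. Total skipped labels = 18 × 0 + 2 × 7 = 14.
Non-drop label index = 13209 + 14 = 13223; at 30 labels/s that is 00:07:20:23, i.e. DF 00:07:20;23.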